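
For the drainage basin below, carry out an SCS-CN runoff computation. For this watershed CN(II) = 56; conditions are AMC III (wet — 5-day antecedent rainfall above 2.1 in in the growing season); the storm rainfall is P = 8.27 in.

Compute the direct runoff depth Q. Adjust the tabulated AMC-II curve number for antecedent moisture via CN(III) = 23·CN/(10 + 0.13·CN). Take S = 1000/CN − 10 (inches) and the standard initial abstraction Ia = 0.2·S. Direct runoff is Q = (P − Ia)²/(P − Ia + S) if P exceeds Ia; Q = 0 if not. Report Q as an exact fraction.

Wet (AMC III): CN(III) = 23·56/(10 + 0.13·56) = 1288/(432/25) = 4025/54 ≈ 74.537
Max retention: S = 1000/(4025/54) − 10 = 550/161 in (≈ 3.416 in)
Ia = 0.2·(550/161) = 110/161 in ≈ 0.683 in
P − Ia = 8.270 − 0.683 = 122147/16100 ≈ 7.587 in (> 0, runoff occurs)
Q = (122147/16100)²/((122147/16100) + 550/161) = (14919889609/259210000)/(177147/16100) = 14919889609/2852066700 in ≈ 5.231 in

Q = 14919889609/2852066700 in ≈ 5.231 in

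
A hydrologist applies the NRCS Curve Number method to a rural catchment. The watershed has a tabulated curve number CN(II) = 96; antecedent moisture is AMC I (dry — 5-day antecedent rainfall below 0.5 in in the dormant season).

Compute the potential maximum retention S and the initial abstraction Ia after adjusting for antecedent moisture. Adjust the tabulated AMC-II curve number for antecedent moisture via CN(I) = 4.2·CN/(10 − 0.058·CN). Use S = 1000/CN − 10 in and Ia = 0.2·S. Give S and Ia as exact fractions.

S = 125/126 in ≈ 0.992 in; Ia = 25/126 in ≈ 0.198 in

Dry (AMC I): CN(I) = 4.2·96/(10 − 0.058·96) = (2016/5)/(554/125) = 25200/277 ≈ 90.975
S = 1000/(25200/277) − 10 = 125/126 in ≈ 0.992 in
Ia = 0.2S: 0.2·0.992 = 0.198 in (exactly 25/126)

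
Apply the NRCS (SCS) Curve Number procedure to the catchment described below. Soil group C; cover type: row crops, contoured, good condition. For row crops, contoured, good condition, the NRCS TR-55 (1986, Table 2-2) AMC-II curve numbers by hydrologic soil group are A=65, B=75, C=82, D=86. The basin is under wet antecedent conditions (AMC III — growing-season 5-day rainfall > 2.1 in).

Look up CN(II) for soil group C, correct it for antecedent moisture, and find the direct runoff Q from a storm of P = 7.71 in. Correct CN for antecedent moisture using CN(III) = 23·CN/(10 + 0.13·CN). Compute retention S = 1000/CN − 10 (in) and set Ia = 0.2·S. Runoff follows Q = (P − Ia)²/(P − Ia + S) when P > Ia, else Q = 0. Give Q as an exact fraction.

Q = 167585385603/25116899300 in ≈ 6.672 in

NRCS table: row crops, contoured, good condition, soil group C → CN(II) = 82
CN(III) from CN(II)=82: (23·82)/(10 + 0.13·82) = 94300/1033 ≈ 91.288
Max retention: S = 1000/(94300/1033) − 10 = 900/943 in (≈ 0.954 in)
Ia = 0.2S: 0.2·0.954 = 0.191 in (exactly 180/943)
Since P=7.710 > Ia=0.191: effective rainfall P−Ia = 709053/94300 in
Q = (709053/94300)²/((709053/94300) + 900/943) = (502756156809/8892490000)/(799053/94300) = 167585385603/25116899300 in ≈ 6.672 in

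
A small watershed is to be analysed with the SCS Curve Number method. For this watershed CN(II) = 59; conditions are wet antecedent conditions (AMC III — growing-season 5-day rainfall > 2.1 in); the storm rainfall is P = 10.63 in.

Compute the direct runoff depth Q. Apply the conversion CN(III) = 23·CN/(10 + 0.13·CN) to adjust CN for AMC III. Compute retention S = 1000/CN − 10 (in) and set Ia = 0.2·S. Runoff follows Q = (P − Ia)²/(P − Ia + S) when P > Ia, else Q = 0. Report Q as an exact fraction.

Wet (AMC III): CN(III) = 23·59/(10 + 0.13·59) = 1357/(1767/100) = 135700/1767 ≈ 76.797
Max retention: S = 1000/(135700/1767) − 10 = 4100/1357 in (≈ 3.021 in)
Ia = 0.2S: 0.2·3.021 = 0.604 in (exactly 820/1357)
Excess rainfall: 10.630 − 0.604 = 10.026 in; P > Ia so Q > 0
Q = (1360491/135700)²/((1360491/135700) + 4100/1357) = (1850935761081/18414490000)/(1770491/135700) = 1850935761081/240255628700 in ≈ 7.704 in

Q = 1850935761081/240255628700 in ≈ 7.704 in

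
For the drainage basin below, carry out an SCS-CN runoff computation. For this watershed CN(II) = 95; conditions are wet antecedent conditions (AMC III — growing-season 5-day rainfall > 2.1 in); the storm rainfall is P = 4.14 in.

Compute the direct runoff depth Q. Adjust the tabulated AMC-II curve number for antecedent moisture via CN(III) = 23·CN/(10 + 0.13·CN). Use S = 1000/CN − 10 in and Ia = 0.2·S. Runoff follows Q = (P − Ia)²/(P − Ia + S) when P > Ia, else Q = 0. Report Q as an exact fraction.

Q = 8002912681/2063929150 in ≈ 3.878 in

Wet (AMC III): CN(III) = 23·95/(10 + 0.13·95) = 2185/(447/20) = 43700/447 ≈ 97.763
Max retention: S = 1000/(43700/447) − 10 = 100/437 in (≈ 0.229 in)
Ia = 0.2S: 0.2·0.229 = 0.046 in (exactly 20/437)
P − Ia = 4.140 − 0.046 = 89459/21850 ≈ 4.094 in (> 0, runoff occurs)
Q: (89459/21850)² ÷ (94459/21850) = 8002912681/2063929150 in (≈ 3.878 in)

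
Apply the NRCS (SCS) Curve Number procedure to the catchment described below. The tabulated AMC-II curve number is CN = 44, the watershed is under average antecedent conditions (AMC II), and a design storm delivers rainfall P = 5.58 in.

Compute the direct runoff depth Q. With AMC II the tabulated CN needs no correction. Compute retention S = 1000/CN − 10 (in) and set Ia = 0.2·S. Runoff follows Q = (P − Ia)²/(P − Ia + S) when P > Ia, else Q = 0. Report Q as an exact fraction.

AMC II — tabulated CN = 44 applies directly.
Retention S: 1000/CN − 10 with CN=44.000 → S = 140/11 ≈ 12.727 in
Ia = 0.2S: 0.2·12.727 = 2.545 in (exactly 28/11)
Since P=5.580 > Ia=2.545: effective rainfall P−Ia = 1669/550 in
Runoff Q = (P−Ia)²/(P−Ia+S) = (3.035)²/(3.035+12.727) = 2785561/4767950 ≈ 0.584 in

Q = 2785561/4767950 in ≈ 0.584 in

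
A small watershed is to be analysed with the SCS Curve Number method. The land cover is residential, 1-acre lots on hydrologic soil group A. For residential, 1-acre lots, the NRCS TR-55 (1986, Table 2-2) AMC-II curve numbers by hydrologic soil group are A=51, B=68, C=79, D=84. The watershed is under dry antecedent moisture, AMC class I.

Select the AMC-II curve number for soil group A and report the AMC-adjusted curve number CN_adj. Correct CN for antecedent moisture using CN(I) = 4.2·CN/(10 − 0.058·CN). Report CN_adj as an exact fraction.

NRCS table: residential, 1-acre lots, soil group A → CN(II) = 51
CN(I) from CN(II)=51: (4.2·51)/(10 − 0.058·51) = 15300/503 ≈ 30.417

CN_adj = 15300/503 ≈ 30.417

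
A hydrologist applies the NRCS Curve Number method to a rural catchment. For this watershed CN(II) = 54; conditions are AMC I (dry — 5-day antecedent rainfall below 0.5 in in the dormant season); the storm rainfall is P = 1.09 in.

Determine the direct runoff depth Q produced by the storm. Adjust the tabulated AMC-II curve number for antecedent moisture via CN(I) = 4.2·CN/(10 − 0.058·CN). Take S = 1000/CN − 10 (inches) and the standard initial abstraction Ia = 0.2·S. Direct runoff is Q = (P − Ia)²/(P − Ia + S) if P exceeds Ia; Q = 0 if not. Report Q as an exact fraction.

Dry (AMC I): CN(I) = 4.2·54/(10 − 0.058·54) = (1134/5)/(1717/250) = 56700/1717 ≈ 33.023
Retention S: 1000/CN − 10 with CN=33.023 → S = 11500/567 ≈ 20.282 in
Initial abstraction Ia = S/5 = (11500/567)/5 = 2300/567 ≈ 4.056 in
P = 1.090 ≤ Ia = 4.056 in: entire storm abstracted, Q = 0.

Q = 0 in ≈ 0.000 in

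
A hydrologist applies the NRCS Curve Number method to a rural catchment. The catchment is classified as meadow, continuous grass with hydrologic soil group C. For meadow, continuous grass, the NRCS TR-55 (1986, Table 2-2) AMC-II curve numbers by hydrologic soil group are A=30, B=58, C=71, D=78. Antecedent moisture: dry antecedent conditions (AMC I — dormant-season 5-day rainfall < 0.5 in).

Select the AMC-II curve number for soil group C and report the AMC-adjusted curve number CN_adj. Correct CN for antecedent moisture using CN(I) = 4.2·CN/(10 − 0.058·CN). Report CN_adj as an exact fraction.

CN_adj = 149100/2941 ≈ 50.697

NRCS table: meadow, continuous grass, soil group C → CN(II) = 71
Adjust CN=71 to AMC I: 4.2·71/(10 − 0.058·71) → (1491/5) ÷ (2941/500) = 149100/2941 ≈ 50.697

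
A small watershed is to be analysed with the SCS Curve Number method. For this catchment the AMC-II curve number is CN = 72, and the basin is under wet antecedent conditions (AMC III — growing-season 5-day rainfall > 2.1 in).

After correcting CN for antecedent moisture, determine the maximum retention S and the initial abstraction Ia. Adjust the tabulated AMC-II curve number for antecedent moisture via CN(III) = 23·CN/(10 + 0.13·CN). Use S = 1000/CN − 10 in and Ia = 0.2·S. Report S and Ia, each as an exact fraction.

CN(III) from CN(II)=72: (23·72)/(10 + 0.13·72) = 10350/121 ≈ 85.537
S = 1000/(10350/121) − 10 = 350/207 in ≈ 1.691 in
Initial abstraction Ia = S/5 = (350/207)/5 = 70/207 ≈ 0.338 in

S = 350/207 in ≈ 1.691 in; Ia = 70/207 in ≈ 0.338 in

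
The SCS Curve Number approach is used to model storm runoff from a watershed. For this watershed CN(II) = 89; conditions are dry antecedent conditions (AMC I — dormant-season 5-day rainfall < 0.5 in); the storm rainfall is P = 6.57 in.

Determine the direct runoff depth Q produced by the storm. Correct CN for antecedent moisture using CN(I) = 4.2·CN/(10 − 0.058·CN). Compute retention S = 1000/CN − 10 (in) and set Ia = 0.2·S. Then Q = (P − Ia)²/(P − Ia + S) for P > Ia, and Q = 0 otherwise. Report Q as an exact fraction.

Q = 1249774192489/311736677700 in ≈ 4.009 in

CN(I) from CN(II)=89: (4.2·89)/(10 − 0.058·89) = 186900/2419 ≈ 77.263
Retention S: 1000/CN − 10 with CN=77.263 → S = 5500/1869 ≈ 2.943 in
Ia = 0.2S: 0.2·2.943 = 0.589 in (exactly 1100/1869)
P − Ia = 6.570 − 0.589 = 1117933/186900 ≈ 5.981 in (> 0, runoff occurs)
Runoff Q = (P−Ia)²/(P−Ia+S) = (5.981)²/(5.981+2.943) = 1249774192489/311736677700 ≈ 4.009 in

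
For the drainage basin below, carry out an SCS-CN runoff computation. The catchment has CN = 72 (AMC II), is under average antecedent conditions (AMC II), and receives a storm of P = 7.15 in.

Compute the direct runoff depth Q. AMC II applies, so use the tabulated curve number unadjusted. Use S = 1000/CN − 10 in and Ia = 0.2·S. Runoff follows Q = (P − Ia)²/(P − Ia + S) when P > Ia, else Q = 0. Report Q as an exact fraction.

Average conditions: CN = 72 (no AMC adjustment).
S = 1000/72 − 10 = 35/9 in ≈ 3.889 in
Ia = 0.2S: 0.2·3.889 = 0.778 in (exactly 7/9)
P − Ia = 7.150 − 0.778 = 1147/180 ≈ 6.372 in (> 0, runoff occurs)
Q = (1147/180)²/((1147/180) + 35/9) = (1315609/32400)/(1847/180) = 1315609/332460 in ≈ 3.957 in

Q = 1315609/332460 in ≈ 3.957 in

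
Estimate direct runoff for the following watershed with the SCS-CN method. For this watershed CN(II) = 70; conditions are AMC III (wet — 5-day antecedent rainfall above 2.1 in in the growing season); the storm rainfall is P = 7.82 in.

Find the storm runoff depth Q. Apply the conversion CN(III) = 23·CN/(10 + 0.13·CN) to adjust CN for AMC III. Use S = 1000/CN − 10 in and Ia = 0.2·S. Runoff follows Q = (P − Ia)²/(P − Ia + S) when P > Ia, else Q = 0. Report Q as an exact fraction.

Q = 3594122401/603355550 in ≈ 5.957 in

CN(III) from CN(II)=70: (23·70)/(10 + 0.13·70) = 16100/191 ≈ 84.293
Retention S: 1000/CN − 10 with CN=84.293 → S = 300/161 ≈ 1.863 in
Initial abstraction Ia = S/5 = (300/161)/5 = 60/161 ≈ 0.373 in
P − Ia = 7.820 − 0.373 = 59951/8050 ≈ 7.447 in (> 0, runoff occurs)
Q = (59951/8050)²/((59951/8050) + 300/161) = (3594122401/64802500)/(74951/8050) = 3594122401/603355550 in ≈ 5.957 in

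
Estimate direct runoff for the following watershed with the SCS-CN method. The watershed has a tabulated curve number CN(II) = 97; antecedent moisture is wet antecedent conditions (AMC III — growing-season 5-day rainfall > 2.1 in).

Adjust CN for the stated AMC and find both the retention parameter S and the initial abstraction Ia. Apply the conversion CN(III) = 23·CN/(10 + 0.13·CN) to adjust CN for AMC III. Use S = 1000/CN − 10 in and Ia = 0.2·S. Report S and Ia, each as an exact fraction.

S = 300/2231 in ≈ 0.134 in; Ia = 60/2231 in ≈ 0.027 in

CN(III) from CN(II)=97: (23·97)/(10 + 0.13·97) = 223100/2261 ≈ 98.673
Retention S: 1000/CN − 10 with CN=98.673 → S = 300/2231 ≈ 0.134 in
Initial abstraction Ia = S/5 = (300/2231)/5 = 60/2231 ≈ 0.027 in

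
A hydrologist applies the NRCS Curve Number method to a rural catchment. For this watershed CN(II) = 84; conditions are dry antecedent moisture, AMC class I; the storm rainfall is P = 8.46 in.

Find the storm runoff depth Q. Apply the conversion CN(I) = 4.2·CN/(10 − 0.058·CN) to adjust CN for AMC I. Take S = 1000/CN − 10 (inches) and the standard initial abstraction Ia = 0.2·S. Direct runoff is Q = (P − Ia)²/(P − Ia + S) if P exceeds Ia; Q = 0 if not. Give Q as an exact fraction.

Q = 27736570849/5877273150 in ≈ 4.719 in

Adjust CN=84 to AMC I: 4.2·84/(10 − 0.058·84) → (1764/5) ÷ (641/125) = 44100/641 ≈ 68.799
Retention S: 1000/CN − 10 with CN=68.799 → S = 2000/441 ≈ 4.535 in
Initial abstraction Ia = S/5 = (2000/441)/5 = 400/441 ≈ 0.907 in
P − Ia = 8.460 − 0.907 = 166543/22050 ≈ 7.553 in (> 0, runoff occurs)
Q: (166543/22050)² ÷ (266543/22050) = 27736570849/5877273150 in (≈ 4.719 in)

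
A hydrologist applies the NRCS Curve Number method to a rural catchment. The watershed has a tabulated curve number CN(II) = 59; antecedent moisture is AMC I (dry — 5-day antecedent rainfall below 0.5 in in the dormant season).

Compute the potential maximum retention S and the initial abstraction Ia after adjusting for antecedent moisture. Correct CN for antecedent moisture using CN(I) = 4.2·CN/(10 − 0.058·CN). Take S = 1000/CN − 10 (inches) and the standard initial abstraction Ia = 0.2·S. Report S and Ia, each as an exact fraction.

Dry (AMC I): CN(I) = 4.2·59/(10 − 0.058·59) = (1239/5)/(3289/500) = 123900/3289 ≈ 37.671
S = 1000/(123900/3289) − 10 = 20500/1239 in ≈ 16.546 in
Ia = 0.2·(20500/1239) = 4100/1239 in ≈ 3.309 in

S = 20500/1239 in ≈ 16.546 in; Ia = 4100/1239 in ≈ 3.309 in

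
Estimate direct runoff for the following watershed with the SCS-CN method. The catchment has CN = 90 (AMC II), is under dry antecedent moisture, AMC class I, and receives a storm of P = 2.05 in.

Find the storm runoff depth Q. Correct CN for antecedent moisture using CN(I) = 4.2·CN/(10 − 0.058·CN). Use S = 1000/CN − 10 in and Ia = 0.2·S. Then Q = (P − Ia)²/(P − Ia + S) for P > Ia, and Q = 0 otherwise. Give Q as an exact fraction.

Adjust CN=90 to AMC I: 4.2·90/(10 − 0.058·90) → 378 ÷ (239/50) = 18900/239 ≈ 79.079
S = 1000/(18900/239) − 10 = 500/189 in ≈ 2.646 in
Initial abstraction Ia = S/5 = (500/189)/5 = 100/189 ≈ 0.529 in
P − Ia = 2.050 − 0.529 = 5749/3780 ≈ 1.521 in (> 0, runoff occurs)
Runoff Q = (P−Ia)²/(P−Ia+S) = (1.521)²/(1.521+2.646) = 33051001/59531220 ≈ 0.555 in

Q = 33051001/59531220 in ≈ 0.555 in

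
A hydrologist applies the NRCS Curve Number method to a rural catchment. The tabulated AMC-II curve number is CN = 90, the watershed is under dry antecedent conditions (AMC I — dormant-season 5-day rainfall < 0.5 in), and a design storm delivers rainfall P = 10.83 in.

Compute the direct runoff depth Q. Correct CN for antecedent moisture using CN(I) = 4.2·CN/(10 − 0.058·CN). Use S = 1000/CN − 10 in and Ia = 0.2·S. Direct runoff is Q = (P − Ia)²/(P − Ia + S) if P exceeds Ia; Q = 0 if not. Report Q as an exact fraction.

Q = 37903027969/4624584300 in ≈ 8.196 in

Adjust CN=90 to AMC I: 4.2·90/(10 − 0.058·90) → 378 ÷ (239/50) = 18900/239 ≈ 79.079
S = 1000/(18900/239) − 10 = 500/189 in ≈ 2.646 in
Initial abstraction Ia = S/5 = (500/189)/5 = 100/189 ≈ 0.529 in
Since P=10.830 > Ia=0.529: effective rainfall P−Ia = 194687/18900 in
Runoff Q = (P−Ia)²/(P−Ia+S) = (10.301)²/(10.301+2.646) = 37903027969/4624584300 ≈ 8.196 in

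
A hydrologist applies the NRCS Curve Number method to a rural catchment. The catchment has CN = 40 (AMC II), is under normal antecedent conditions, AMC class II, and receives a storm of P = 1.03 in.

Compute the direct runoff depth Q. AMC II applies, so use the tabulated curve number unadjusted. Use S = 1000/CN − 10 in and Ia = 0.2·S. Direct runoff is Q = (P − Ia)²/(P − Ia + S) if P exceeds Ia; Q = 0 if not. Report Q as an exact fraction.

AMC II — tabulated CN = 40 applies directly.
Max retention: S = 1000/40 − 10 = 15 in (≈ 15.000 in)
Initial abstraction Ia = S/5 = 15/5 = 3 ≈ 3.000 in
P = 1.030 ≤ Ia = 3.000 in: entire storm abstracted, Q = 0.

Q = 0 in ≈ 0.000 in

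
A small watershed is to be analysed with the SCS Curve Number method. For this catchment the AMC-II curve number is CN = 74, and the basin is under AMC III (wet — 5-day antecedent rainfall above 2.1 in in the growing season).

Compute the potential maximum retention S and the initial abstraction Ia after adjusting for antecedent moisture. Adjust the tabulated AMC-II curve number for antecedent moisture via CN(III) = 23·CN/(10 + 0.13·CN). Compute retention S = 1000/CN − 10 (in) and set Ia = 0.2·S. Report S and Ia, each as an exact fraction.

CN(III) from CN(II)=74: (23·74)/(10 + 0.13·74) = 85100/981 ≈ 86.748
Max retention: S = 1000/(85100/981) − 10 = 1300/851 in (≈ 1.528 in)
Ia = 0.2·(1300/851) = 260/851 in ≈ 0.306 in

S = 1300/851 in ≈ 1.528 in; Ia = 260/851 in ≈ 0.306 in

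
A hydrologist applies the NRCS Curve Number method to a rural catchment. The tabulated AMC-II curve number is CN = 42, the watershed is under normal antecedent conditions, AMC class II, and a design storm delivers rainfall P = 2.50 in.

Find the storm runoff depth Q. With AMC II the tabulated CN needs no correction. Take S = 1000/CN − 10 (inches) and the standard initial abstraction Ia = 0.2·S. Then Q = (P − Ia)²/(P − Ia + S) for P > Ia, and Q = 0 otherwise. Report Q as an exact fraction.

Q = 0 in ≈ 0.000 in

AMC II — tabulated CN = 42 applies directly.
Retention S: 1000/CN − 10 with CN=42.000 → S = 290/21 ≈ 13.810 in
Initial abstraction Ia = S/5 = (290/21)/5 = 58/21 ≈ 2.762 in
P = 2.500 ≤ Ia = 2.762 in: entire storm abstracted, Q = 0.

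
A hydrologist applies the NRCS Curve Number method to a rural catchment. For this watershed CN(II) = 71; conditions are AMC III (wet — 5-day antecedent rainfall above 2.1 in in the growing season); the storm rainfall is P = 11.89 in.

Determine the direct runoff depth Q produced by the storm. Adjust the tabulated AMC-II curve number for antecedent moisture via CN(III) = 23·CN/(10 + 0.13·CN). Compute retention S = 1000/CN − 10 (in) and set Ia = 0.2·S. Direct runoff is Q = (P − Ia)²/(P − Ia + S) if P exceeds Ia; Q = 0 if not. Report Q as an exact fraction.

Adjust CN=71 to AMC III: 23·71/(10 + 0.13·71) → 1633 ÷ (1923/100) = 163300/1923 ≈ 84.919
Retention S: 1000/CN − 10 with CN=84.919 → S = 2900/1633 ≈ 1.776 in
Ia = 0.2·(2900/1633) = 580/1633 in ≈ 0.355 in
P − Ia = 11.890 − 0.355 = 1883637/163300 ≈ 11.535 in (> 0, runoff occurs)
Runoff Q = (P−Ia)²/(P−Ia+S) = (11.535)²/(11.535+1.776) = 122347874061/12239824900 ≈ 9.996 in

Q = 122347874061/12239824900 in ≈ 9.996 in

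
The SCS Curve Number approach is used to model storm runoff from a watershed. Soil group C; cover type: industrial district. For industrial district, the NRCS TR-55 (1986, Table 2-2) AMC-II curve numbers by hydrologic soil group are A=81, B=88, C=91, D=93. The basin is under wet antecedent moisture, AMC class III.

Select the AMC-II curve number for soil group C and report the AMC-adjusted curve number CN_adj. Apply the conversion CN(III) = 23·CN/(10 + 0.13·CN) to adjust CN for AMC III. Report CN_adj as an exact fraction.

NRCS table: industrial district, soil group C → CN(II) = 91
Wet (AMC III): CN(III) = 23·91/(10 + 0.13·91) = 2093/(2183/100) = 209300/2183 ≈ 95.877

CN_adj = 209300/2183 ≈ 95.877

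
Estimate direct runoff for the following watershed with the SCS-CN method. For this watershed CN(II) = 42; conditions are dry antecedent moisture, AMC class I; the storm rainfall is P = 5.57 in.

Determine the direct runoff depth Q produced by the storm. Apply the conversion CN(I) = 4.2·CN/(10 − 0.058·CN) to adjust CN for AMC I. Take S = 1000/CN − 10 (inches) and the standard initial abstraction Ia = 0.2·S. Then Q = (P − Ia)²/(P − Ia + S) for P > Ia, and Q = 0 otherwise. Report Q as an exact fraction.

CN(I) from CN(II)=42: (4.2·42)/(10 − 0.058·42) = 44100/1891 ≈ 23.321
Max retention: S = 1000/(44100/1891) − 10 = 14500/441 in (≈ 32.880 in)
Ia = 0.2S: 0.2·32.880 = 6.576 in (exactly 2900/441)
P = 5.570 ≤ Ia = 6.576 in: entire storm abstracted, Q = 0.

Q = 0 in ≈ 0.000 in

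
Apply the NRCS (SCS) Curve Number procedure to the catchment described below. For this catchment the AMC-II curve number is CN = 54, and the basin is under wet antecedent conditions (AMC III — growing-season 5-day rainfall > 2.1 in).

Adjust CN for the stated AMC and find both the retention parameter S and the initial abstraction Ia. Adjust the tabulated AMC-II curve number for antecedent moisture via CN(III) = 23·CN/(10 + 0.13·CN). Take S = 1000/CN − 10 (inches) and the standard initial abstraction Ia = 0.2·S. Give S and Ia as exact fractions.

Wet (AMC III): CN(III) = 23·54/(10 + 0.13·54) = 1242/(851/50) = 2700/37 ≈ 72.973
Retention S: 1000/CN − 10 with CN=72.973 → S = 100/27 ≈ 3.704 in
Initial abstraction Ia = S/5 = (100/27)/5 = 20/27 ≈ 0.741 in

S = 100/27 in ≈ 3.704 in; Ia = 20/27 in ≈ 0.741 in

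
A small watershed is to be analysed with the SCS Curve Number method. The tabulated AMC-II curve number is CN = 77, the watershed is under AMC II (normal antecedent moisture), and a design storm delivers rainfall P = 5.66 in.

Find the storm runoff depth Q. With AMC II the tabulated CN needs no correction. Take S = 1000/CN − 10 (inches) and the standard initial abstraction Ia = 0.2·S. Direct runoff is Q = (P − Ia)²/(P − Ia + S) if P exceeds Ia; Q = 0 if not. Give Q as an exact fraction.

AMC II — tabulated CN = 77 applies directly.
Retention S: 1000/CN − 10 with CN=77.000 → S = 230/77 ≈ 2.987 in
Ia = 0.2·(230/77) = 46/77 in ≈ 0.597 in
Excess rainfall: 5.660 − 0.597 = 5.063 in; P > Ia so Q > 0
Runoff Q = (P−Ia)²/(P−Ia+S) = (5.063)²/(5.063+2.987) = 379899081/119315350 ≈ 3.184 in

Q = 379899081/119315350 in ≈ 3.184 in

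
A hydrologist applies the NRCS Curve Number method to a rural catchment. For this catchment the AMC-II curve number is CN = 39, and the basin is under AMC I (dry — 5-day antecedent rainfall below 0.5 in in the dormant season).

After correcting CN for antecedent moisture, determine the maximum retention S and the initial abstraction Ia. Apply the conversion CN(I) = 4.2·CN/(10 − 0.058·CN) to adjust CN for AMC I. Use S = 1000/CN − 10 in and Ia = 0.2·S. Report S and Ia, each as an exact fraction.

S = 30500/819 in ≈ 37.241 in; Ia = 6100/819 in ≈ 7.448 in

CN(I) from CN(II)=39: (4.2·39)/(10 − 0.058·39) = 81900/3869 ≈ 21.168
S = 1000/(81900/3869) − 10 = 30500/819 in ≈ 37.241 in
Ia = 0.2S: 0.2·37.241 = 7.448 in (exactly 6100/819)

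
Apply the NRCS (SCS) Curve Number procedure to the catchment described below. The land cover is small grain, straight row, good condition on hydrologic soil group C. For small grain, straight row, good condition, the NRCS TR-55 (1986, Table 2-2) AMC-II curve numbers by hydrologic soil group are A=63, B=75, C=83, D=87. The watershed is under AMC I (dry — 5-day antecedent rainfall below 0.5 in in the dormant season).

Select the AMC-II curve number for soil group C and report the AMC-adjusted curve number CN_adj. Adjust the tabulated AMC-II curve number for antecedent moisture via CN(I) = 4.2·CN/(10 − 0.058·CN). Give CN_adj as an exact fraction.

NRCS table: small grain, straight row, good condition, soil group C → CN(II) = 83
CN(I) from CN(II)=83: (4.2·83)/(10 − 0.058·83) = 174300/2593 ≈ 67.219

CN_adj = 174300/2593 ≈ 67.219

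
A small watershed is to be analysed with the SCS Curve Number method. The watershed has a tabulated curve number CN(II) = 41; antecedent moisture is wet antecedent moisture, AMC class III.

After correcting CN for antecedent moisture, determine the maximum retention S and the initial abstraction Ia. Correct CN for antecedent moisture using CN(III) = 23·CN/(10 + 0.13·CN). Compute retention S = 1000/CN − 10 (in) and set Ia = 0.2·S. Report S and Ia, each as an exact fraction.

Adjust CN=41 to AMC III: 23·41/(10 + 0.13·41) → 943 ÷ (1533/100) = 94300/1533 ≈ 61.513
Max retention: S = 1000/(94300/1533) − 10 = 5900/943 in (≈ 6.257 in)
Ia = 0.2·(5900/943) = 1180/943 in ≈ 1.251 in

S = 5900/943 in ≈ 6.257 in; Ia = 1180/943 in ≈ 1.251 in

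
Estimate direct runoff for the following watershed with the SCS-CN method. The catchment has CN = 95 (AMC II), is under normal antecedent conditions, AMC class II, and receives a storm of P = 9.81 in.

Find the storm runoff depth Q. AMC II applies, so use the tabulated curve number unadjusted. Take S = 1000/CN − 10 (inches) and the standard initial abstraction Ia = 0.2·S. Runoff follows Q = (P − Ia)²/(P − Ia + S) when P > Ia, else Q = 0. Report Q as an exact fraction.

CN(II) = 95; AMC II needs no correction.
Retention S: 1000/CN − 10 with CN=95.000 → S = 10/19 ≈ 0.526 in
Ia = 0.2S: 0.2·0.526 = 0.105 in (exactly 2/19)
P − Ia = 9.810 − 0.105 = 18439/1900 ≈ 9.705 in (> 0, runoff occurs)
Q: (18439/1900)² ÷ (19439/1900) = 339996721/36934100 in (≈ 9.205 in)

Q = 339996721/36934100 in ≈ 9.205 in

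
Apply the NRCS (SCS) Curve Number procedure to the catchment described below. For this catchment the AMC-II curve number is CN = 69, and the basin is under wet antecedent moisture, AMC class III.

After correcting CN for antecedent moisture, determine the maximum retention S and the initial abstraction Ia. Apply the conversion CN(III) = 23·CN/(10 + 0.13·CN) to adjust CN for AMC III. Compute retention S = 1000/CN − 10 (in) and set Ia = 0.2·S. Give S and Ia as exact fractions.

Adjust CN=69 to AMC III: 23·69/(10 + 0.13·69) → 1587 ÷ (1897/100) = 158700/1897 ≈ 83.658
Max retention: S = 1000/(158700/1897) − 10 = 3100/1587 in (≈ 1.953 in)
Ia = 0.2·(3100/1587) = 620/1587 in ≈ 0.391 in

S = 3100/1587 in ≈ 1.953 in; Ia = 620/1587 in ≈ 0.391 in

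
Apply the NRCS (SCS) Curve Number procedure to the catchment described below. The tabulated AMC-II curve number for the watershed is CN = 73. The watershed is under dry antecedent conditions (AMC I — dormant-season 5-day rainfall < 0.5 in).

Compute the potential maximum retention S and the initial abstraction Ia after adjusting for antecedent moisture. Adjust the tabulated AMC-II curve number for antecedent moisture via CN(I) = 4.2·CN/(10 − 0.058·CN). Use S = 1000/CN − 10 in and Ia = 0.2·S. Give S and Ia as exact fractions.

Adjust CN=73 to AMC I: 4.2·73/(10 − 0.058·73) → (1533/5) ÷ (2883/500) = 51100/961 ≈ 53.174
Retention S: 1000/CN − 10 with CN=53.174 → S = 4500/511 ≈ 8.806 in
Ia = 0.2·(4500/511) = 900/511 in ≈ 1.761 in

S = 4500/511 in ≈ 8.806 in; Ia = 900/511 in ≈ 1.761 in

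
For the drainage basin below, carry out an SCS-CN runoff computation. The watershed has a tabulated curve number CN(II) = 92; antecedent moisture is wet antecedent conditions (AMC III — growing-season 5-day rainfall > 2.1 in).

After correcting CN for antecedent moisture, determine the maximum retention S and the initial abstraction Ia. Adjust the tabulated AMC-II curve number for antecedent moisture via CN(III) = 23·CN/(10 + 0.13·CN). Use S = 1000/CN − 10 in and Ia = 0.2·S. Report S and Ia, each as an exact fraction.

S = 200/529 in ≈ 0.378 in; Ia = 40/529 in ≈ 0.076 in

CN(III) from CN(II)=92: (23·92)/(10 + 0.13·92) = 52900/549 ≈ 96.357
Max retention: S = 1000/(52900/549) − 10 = 200/529 in (≈ 0.378 in)
Ia = 0.2·(200/529) = 40/529 in ≈ 0.076 in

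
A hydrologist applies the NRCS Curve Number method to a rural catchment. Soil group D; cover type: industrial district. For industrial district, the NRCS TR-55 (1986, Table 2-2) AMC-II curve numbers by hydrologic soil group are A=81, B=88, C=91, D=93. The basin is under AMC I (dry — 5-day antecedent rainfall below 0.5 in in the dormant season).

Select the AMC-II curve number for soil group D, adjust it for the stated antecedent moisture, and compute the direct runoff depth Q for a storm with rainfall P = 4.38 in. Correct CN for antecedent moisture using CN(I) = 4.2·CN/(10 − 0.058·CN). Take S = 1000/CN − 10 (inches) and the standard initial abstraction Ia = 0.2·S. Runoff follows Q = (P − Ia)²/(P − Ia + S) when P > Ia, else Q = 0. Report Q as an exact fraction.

Q = 3147322201/1131358950 in ≈ 2.782 in

NRCS table: industrial district, soil group D → CN(II) = 93
CN(I) from CN(II)=93: (4.2·93)/(10 − 0.058·93) = 27900/329 ≈ 84.802
Retention S: 1000/CN − 10 with CN=84.802 → S = 500/279 ≈ 1.792 in
Ia = 0.2S: 0.2·1.792 = 0.358 in (exactly 100/279)
Since P=4.380 > Ia=0.358: effective rainfall P−Ia = 56101/13950 in
Runoff Q = (P−Ia)²/(P−Ia+S) = (4.022)²/(4.022+1.792) = 3147322201/1131358950 ≈ 2.782 in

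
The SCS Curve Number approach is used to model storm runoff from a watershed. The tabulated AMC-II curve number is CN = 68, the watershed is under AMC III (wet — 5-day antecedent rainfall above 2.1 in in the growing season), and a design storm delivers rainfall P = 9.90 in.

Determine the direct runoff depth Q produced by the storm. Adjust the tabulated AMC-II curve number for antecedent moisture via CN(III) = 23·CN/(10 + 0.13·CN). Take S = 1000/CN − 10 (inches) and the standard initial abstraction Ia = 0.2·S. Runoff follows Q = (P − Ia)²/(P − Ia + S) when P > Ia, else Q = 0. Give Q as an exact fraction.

Wet (AMC III): CN(III) = 23·68/(10 + 0.13·68) = 1564/(471/25) = 39100/471 ≈ 83.015
S = 1000/(39100/471) − 10 = 800/391 in ≈ 2.046 in
Initial abstraction Ia = S/5 = (800/391)/5 = 160/391 ≈ 0.409 in
Excess rainfall: 9.900 − 0.409 = 9.491 in; P > Ia so Q > 0
Runoff Q = (P−Ia)²/(P−Ia+S) = (9.491)²/(9.491+2.046) = 1377077881/176376190 ≈ 7.808 in

Q = 1377077881/176376190 in ≈ 7.808 in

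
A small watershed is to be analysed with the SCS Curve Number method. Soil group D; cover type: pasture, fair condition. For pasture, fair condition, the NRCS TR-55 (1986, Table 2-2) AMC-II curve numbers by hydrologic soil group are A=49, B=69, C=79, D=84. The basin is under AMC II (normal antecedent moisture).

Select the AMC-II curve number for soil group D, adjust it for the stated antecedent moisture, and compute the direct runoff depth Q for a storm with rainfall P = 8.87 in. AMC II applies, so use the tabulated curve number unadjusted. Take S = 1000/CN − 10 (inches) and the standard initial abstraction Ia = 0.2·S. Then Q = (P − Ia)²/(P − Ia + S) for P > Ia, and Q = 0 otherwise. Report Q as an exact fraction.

Q = 317801929/45836700 in ≈ 6.933 in

NRCS table: pasture, fair condition, soil group D → CN(II) = 84
CN(II) = 84; AMC II needs no correction.
S = 1000/84 − 10 = 40/21 in ≈ 1.905 in
Initial abstraction Ia = S/5 = (40/21)/5 = 8/21 ≈ 0.381 in
P − Ia = 8.870 − 0.381 = 17827/2100 ≈ 8.489 in (> 0, runoff occurs)
Q: (17827/2100)² ÷ (21827/2100) = 317801929/45836700 in (≈ 6.933 in)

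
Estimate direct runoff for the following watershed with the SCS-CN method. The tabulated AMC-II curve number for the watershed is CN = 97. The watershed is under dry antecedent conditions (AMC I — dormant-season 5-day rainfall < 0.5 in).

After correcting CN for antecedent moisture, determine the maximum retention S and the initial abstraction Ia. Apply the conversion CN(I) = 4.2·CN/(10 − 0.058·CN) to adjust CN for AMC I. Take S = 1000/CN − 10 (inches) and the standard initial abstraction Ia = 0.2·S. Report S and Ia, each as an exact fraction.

S = 500/679 in ≈ 0.736 in; Ia = 100/679 in ≈ 0.147 in

Adjust CN=97 to AMC I: 4.2·97/(10 − 0.058·97) → (2037/5) ÷ (2187/500) = 67900/729 ≈ 93.141
Max retention: S = 1000/(67900/729) − 10 = 500/679 in (≈ 0.736 in)
Initial abstraction Ia = S/5 = (500/679)/5 = 100/679 ≈ 0.147 in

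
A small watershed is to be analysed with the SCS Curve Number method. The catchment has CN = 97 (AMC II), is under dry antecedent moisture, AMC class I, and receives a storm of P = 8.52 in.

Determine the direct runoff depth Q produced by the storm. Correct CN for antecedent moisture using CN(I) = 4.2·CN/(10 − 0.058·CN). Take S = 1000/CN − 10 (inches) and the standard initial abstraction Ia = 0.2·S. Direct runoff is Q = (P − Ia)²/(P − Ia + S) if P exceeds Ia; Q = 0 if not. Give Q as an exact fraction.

Q = 20200084129/2624793325 in ≈ 7.696 in

Adjust CN=97 to AMC I: 4.2·97/(10 − 0.058·97) → (2037/5) ÷ (2187/500) = 67900/729 ≈ 93.141
Retention S: 1000/CN − 10 with CN=93.141 → S = 500/679 ≈ 0.736 in
Ia = 0.2·(500/679) = 100/679 in ≈ 0.147 in
Excess rainfall: 8.520 − 0.147 = 8.373 in; P > Ia so Q > 0
Q: (142127/16975)² ÷ (154627/16975) = 20200084129/2624793325 in (≈ 7.696 in)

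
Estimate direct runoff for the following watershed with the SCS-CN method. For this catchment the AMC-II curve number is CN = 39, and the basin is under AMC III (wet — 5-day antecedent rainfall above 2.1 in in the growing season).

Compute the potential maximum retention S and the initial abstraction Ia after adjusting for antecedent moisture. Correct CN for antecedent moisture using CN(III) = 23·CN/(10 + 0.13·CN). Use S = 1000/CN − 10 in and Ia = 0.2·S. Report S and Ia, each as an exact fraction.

Adjust CN=39 to AMC III: 23·39/(10 + 0.13·39) → 897 ÷ (1507/100) = 89700/1507 ≈ 59.522
Max retention: S = 1000/(89700/1507) − 10 = 6100/897 in (≈ 6.800 in)
Initial abstraction Ia = S/5 = (6100/897)/5 = 1220/897 ≈ 1.360 in

S = 6100/897 in ≈ 6.800 in; Ia = 1220/897 in ≈ 1.360 in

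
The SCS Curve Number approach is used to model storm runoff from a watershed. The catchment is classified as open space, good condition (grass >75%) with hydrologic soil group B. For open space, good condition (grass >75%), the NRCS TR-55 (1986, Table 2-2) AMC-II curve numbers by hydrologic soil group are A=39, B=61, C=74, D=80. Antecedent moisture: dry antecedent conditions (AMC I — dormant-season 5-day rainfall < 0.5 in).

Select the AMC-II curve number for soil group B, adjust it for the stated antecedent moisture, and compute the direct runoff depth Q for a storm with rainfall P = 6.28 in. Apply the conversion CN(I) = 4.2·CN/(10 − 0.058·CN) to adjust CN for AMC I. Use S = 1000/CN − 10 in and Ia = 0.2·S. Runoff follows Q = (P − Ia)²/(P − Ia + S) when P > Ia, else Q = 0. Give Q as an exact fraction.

Q = 1192942521/2103391325 in ≈ 0.567 in

NRCS table: open space, good condition (grass >75%), soil group B → CN(II) = 61
Adjust CN=61 to AMC I: 4.2·61/(10 − 0.058·61) → (1281/5) ÷ (3231/500) = 42700/1077 ≈ 39.647
S = 1000/(42700/1077) − 10 = 6500/427 in ≈ 15.222 in
Ia = 0.2S: 0.2·15.222 = 3.044 in (exactly 1300/427)
P − Ia = 6.280 − 3.044 = 34539/10675 ≈ 3.236 in (> 0, runoff occurs)
Q: (34539/10675)² ÷ (197039/10675) = 1192942521/2103391325 in (≈ 0.567 in)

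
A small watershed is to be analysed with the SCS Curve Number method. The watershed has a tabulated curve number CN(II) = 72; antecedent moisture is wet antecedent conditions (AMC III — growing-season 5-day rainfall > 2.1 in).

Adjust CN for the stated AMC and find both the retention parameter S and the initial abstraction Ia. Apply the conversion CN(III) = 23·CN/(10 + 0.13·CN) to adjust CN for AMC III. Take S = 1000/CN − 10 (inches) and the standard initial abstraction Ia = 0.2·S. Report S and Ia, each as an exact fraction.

S = 350/207 in ≈ 1.691 in; Ia = 70/207 in ≈ 0.338 in

Wet (AMC III): CN(III) = 23·72/(10 + 0.13·72) = 1656/(484/25) = 10350/121 ≈ 85.537
Max retention: S = 1000/(10350/121) − 10 = 350/207 in (≈ 1.691 in)
Ia = 0.2S: 0.2·1.691 = 0.338 in (exactly 70/207)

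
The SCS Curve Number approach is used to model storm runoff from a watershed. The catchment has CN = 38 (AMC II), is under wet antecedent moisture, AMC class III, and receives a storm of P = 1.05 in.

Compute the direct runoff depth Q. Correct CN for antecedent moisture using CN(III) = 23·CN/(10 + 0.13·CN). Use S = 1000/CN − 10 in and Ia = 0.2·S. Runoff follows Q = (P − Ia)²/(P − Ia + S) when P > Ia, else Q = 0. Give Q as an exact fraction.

Q = 0 in ≈ 0.000 in

Wet (AMC III): CN(III) = 23·38/(10 + 0.13·38) = 874/(747/50) = 43700/747 ≈ 58.501
Retention S: 1000/CN − 10 with CN=58.501 → S = 3100/437 ≈ 7.094 in
Ia = 0.2S: 0.2·7.094 = 1.419 in (exactly 620/437)
P = 1.050 ≤ Ia = 1.419 in: entire storm abstracted, Q = 0.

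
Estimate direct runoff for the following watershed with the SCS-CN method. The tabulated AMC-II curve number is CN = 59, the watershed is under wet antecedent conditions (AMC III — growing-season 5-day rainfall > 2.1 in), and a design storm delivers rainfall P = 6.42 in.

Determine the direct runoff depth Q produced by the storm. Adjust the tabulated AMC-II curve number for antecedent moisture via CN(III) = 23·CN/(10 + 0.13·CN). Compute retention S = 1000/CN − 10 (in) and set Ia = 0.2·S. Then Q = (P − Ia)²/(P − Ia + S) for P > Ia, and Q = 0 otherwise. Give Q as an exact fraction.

Q = 155706792409/40682656450 in ≈ 3.827 in

CN(III) from CN(II)=59: (23·59)/(10 + 0.13·59) = 135700/1767 ≈ 76.797
S = 1000/(135700/1767) − 10 = 4100/1357 in ≈ 3.021 in
Initial abstraction Ia = S/5 = (4100/1357)/5 = 820/1357 ≈ 0.604 in
Excess rainfall: 6.420 − 0.604 = 5.816 in; P > Ia so Q > 0
Runoff Q = (P−Ia)²/(P−Ia+S) = (5.816)²/(5.816+3.021) = 155706792409/40682656450 ≈ 3.827 in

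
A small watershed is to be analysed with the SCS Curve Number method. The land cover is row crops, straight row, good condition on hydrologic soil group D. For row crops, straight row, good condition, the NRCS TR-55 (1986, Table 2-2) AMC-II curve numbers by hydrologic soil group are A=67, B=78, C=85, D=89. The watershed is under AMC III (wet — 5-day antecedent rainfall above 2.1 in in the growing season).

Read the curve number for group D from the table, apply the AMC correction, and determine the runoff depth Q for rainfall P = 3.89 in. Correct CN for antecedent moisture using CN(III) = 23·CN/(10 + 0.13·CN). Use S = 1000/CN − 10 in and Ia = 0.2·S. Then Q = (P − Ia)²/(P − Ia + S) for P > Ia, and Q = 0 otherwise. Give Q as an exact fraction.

NRCS table: row crops, straight row, good condition, soil group D → CN(II) = 89
Adjust CN=89 to AMC III: 23·89/(10 + 0.13·89) → 2047 ÷ (2157/100) = 204700/2157 ≈ 94.900
Max retention: S = 1000/(204700/2157) − 10 = 1100/2047 in (≈ 0.537 in)
Initial abstraction Ia = S/5 = (1100/2047)/5 = 220/2047 ≈ 0.107 in
Since P=3.890 > Ia=0.107: effective rainfall P−Ia = 774283/204700 in
Runoff Q = (P−Ia)²/(P−Ia+S) = (3.783)²/(3.783+0.537) = 599514164089/181012730100 ≈ 3.312 in

Q = 599514164089/181012730100 in ≈ 3.312 in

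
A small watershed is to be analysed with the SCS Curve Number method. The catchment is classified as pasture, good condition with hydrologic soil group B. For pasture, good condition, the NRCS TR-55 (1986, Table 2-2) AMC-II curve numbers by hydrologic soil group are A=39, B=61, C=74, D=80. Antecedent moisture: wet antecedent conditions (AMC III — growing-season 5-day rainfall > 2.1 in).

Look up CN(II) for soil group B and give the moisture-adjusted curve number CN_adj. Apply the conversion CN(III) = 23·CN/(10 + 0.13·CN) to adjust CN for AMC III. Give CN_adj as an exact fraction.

CN_adj = 140300/1793 ≈ 78.249

NRCS table: pasture, good condition, soil group B → CN(II) = 61
CN(III) from CN(II)=61: (23·61)/(10 + 0.13·61) = 140300/1793 ≈ 78.249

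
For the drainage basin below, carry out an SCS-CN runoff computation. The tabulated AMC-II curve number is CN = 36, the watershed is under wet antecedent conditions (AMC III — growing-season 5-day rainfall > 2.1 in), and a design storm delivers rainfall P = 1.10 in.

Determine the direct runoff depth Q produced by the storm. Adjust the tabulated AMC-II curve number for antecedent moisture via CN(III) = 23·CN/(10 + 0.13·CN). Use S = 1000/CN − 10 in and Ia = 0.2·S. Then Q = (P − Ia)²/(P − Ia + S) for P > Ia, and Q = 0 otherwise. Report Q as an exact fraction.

Wet (AMC III): CN(III) = 23·36/(10 + 0.13·36) = 828/(367/25) = 20700/367 ≈ 56.403
Max retention: S = 1000/(20700/367) − 10 = 1600/207 in (≈ 7.729 in)
Ia = 0.2·(1600/207) = 320/207 in ≈ 1.546 in
P = 1.100 ≤ Ia = 1.546 in: entire storm abstracted, Q = 0.

Q = 0 in ≈ 0.000 in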